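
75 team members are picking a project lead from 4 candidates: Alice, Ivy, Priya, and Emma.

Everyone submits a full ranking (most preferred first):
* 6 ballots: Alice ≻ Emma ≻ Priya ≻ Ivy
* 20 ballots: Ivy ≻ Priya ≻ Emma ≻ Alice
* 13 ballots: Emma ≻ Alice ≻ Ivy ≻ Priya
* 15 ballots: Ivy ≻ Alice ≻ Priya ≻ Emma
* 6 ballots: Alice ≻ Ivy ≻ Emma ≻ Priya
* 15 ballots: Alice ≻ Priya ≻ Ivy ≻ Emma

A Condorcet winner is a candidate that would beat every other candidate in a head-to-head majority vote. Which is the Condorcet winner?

Alice vs Ivy: 40–35
Alice vs Priya: 55–20
Alice vs Emma: 42–33
Alice beats every other candidate.

Alice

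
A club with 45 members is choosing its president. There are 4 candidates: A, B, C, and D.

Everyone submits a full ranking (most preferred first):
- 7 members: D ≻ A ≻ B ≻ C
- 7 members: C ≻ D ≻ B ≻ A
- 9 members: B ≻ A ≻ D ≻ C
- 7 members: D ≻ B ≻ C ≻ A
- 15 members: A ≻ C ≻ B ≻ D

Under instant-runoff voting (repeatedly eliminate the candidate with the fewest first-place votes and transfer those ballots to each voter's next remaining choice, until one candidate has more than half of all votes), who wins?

A

Round 1: A 15, B 9, C 7, D 14. C eliminated.
Round 2: A 15, B 9, D 21. B eliminated.
Round 3: A 24, D 21. A has a majority (≥23).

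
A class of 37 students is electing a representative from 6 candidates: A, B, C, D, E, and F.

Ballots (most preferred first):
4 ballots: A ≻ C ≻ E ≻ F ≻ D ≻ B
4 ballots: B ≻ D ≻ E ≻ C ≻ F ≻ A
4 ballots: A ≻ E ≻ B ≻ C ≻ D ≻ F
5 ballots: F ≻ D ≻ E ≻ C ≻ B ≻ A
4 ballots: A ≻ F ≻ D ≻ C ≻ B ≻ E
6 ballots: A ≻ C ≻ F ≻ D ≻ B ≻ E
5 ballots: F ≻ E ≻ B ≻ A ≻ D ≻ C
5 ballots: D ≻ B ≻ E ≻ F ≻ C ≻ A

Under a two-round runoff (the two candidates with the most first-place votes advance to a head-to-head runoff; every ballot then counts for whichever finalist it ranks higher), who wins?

Round 1 first-place votes: A 18, B 4, C 0, D 5, E 0, F 10. A and F advance.
Runoff: A is ranked above F on 18 ballots, F above A on 19.

F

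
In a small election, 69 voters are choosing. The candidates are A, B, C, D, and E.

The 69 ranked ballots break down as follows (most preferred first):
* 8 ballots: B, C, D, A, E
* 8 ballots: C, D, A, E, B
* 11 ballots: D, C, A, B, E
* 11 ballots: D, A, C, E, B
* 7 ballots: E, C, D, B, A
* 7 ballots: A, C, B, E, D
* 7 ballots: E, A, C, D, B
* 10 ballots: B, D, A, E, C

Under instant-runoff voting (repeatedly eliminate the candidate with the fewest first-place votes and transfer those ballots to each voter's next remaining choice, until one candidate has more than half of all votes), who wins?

C

Round 1: A 7, B 18, C 8, D 22, E 14. A eliminated.
Round 2: B 18, C 15, D 22, E 14. E eliminated.
Round 3: B 18, C 29, D 22. B eliminated.
Round 4: C 37, D 32. C has a majority (≥35).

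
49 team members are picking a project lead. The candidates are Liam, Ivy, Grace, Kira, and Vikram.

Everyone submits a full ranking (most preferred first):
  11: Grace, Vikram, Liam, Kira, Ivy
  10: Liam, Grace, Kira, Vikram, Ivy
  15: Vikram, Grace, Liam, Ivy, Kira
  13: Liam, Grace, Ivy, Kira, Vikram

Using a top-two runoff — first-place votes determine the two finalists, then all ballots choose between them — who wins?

Vikram

Round 1 first-place votes: Liam 23, Ivy 0, Grace 11, Kira 0, Vikram 15. Liam and Vikram advance.
Runoff: Liam is ranked above Vikram on 23 ballots, Vikram above Liam on 26.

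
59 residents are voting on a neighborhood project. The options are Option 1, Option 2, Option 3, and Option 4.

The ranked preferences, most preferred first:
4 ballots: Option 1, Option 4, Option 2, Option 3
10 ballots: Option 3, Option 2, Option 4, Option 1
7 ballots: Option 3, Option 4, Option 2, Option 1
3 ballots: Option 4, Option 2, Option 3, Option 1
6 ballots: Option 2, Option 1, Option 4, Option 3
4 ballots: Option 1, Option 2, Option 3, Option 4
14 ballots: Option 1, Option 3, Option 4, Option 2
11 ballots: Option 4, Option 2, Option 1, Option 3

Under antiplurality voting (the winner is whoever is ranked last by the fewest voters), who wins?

Last-place votes: Option 1 20, Option 2 14, Option 3 21, Option 4 4.

Option 4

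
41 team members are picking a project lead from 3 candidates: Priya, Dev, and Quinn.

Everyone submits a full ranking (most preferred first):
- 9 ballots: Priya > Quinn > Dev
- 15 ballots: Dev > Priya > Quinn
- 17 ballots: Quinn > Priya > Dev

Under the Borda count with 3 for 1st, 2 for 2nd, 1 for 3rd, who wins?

Priya: 9×3 + 15×2 + 17×2 = 91
Dev: 9×1 + 15×3 + 17×1 = 71
Quinn: 9×2 + 15×1 + 17×3 = 84

Priya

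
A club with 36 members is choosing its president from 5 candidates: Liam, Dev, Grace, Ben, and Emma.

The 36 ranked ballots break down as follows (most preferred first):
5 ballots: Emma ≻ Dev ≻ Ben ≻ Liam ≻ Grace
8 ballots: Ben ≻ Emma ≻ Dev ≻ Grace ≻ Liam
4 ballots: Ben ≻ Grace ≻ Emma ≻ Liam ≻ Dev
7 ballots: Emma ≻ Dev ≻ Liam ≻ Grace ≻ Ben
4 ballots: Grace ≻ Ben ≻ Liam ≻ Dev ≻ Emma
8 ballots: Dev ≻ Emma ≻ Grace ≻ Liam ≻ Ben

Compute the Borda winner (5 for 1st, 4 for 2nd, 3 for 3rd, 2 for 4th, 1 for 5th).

Liam: 5×2 + 8×1 + 4×2 + 7×3 + 4×3 + 8×2 = 75
Dev: 5×4 + 8×3 + 4×1 + 7×4 + 4×2 + 8×5 = 124
Grace: 5×1 + 8×2 + 4×4 + 7×2 + 4×5 + 8×3 = 95
Ben: 5×3 + 8×5 + 4×5 + 7×1 + 4×4 + 8×1 = 106
Emma: 5×5 + 8×4 + 4×3 + 7×5 + 4×1 + 8×4 = 140

Emma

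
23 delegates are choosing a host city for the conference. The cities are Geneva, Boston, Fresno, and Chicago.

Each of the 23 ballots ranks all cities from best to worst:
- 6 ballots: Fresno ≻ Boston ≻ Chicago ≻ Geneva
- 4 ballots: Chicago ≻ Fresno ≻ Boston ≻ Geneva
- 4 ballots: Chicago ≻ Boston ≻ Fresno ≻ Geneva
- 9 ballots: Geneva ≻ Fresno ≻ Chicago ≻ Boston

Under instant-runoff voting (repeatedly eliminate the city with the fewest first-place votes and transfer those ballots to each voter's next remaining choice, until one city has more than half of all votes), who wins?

Round 1: Geneva 9, Boston 0, Fresno 6, Chicago 8. Boston eliminated.
Round 2: Geneva 9, Fresno 6, Chicago 8. Fresno eliminated.
Round 3: Geneva 9, Chicago 14. Chicago has a majority (≥12).

Chicago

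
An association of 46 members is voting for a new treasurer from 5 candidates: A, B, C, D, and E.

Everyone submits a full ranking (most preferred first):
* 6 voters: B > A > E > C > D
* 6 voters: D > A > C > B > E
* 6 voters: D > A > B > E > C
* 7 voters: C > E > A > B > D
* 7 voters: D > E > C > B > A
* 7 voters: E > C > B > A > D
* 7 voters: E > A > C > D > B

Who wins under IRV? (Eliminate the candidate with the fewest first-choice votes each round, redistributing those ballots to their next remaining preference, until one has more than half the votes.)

E

Round 1: A 0, B 6, C 7, D 19, E 14. A eliminated.
Round 2: B 6, C 7, D 19, E 14. B eliminated.
Round 3: C 7, D 19, E 20. C eliminated.
Round 4: D 19, E 27. E has a majority (≥24).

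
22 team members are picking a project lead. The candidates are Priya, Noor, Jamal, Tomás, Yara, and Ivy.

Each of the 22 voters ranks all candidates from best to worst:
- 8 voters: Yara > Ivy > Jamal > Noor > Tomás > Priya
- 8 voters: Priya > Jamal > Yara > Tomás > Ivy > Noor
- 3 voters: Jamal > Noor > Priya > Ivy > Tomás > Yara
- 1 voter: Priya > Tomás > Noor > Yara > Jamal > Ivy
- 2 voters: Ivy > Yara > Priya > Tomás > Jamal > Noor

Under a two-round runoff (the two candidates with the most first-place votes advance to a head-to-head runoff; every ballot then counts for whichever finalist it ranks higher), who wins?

Round 1 first-place votes: Priya 9, Noor 0, Jamal 3, Tomás 0, Yara 8, Ivy 2. Priya and Yara advance.
Runoff: Priya is ranked above Yara on 12 ballots, Yara above Priya on 10.

Priya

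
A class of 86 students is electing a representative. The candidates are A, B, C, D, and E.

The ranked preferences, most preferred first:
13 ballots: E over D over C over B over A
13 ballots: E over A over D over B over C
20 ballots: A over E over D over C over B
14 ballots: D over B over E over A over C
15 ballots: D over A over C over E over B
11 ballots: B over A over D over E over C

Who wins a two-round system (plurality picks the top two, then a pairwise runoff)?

E

Round 1 first-place votes: A 20, B 11, C 0, D 29, E 26. D and E advance.
Runoff: D is ranked above E on 40 ballots, E above D on 46.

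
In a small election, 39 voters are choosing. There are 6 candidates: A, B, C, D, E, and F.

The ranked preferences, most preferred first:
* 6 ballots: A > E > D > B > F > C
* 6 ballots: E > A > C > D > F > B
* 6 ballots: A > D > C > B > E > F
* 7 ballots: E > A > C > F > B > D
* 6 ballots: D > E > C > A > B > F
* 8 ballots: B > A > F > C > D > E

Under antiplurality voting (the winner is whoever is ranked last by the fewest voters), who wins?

A

Last-place votes: A 0, B 6, C 6, D 7, E 8, F 12.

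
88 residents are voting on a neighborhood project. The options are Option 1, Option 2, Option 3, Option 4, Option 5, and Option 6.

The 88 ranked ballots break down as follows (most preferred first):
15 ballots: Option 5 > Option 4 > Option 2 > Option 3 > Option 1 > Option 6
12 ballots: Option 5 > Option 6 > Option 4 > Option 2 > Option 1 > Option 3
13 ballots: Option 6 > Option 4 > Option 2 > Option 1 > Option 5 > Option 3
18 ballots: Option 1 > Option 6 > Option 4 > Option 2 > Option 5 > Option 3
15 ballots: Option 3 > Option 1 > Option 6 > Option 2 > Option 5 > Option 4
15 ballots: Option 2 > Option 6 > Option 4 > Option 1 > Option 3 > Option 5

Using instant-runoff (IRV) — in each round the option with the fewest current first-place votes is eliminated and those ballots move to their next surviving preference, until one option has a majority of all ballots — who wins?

Option 2

Round 1: Option 1 18, Option 2 15, Option 3 15, Option 4 0, Option 5 27, Option 6 13. Option 4 eliminated.
Round 2: Option 1 18, Option 2 15, Option 3 15, Option 5 27, Option 6 13. Option 6 eliminated.
Round 3: Option 1 18, Option 2 28, Option 3 15, Option 5 27. Option 3 eliminated.
Round 4: Option 1 33, Option 2 28, Option 5 27. Option 5 eliminated.
Round 5: Option 1 33, Option 2 55. Option 2 has a majority (≥45).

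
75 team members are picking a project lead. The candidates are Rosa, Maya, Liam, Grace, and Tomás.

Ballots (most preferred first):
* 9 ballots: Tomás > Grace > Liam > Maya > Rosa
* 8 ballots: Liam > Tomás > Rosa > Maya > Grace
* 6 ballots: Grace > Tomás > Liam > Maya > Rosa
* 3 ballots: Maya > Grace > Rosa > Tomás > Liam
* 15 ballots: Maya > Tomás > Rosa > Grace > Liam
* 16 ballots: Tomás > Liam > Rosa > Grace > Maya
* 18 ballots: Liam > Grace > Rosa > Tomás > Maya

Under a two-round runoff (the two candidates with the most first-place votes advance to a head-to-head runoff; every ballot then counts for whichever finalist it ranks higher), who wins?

Tomás

Round 1 first-place votes: Rosa 0, Maya 18, Liam 26, Grace 6, Tomás 25. Liam and Tomás advance.
Runoff: Liam is ranked above Tomás on 26 ballots, Tomás above Liam on 49.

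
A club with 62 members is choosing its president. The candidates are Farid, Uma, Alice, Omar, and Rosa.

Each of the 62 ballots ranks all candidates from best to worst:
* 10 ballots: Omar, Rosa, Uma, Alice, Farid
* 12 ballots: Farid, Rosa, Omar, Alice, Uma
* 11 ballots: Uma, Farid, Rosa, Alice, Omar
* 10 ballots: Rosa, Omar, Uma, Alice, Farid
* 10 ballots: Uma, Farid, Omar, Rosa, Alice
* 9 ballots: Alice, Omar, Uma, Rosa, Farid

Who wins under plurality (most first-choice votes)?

First-place votes: Farid 12, Uma 21, Alice 9, Omar 10, Rosa 10.

Uma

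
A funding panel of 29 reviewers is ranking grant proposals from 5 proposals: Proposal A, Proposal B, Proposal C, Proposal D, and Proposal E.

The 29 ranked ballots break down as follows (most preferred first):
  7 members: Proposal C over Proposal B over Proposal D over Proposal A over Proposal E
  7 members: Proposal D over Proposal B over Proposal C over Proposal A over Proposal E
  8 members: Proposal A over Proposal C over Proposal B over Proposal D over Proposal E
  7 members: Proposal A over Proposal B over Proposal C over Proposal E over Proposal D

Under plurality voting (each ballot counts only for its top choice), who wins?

Proposal A

First-place votes: Proposal A 15, Proposal B 0, Proposal C 7, Proposal D 7, Proposal E 0.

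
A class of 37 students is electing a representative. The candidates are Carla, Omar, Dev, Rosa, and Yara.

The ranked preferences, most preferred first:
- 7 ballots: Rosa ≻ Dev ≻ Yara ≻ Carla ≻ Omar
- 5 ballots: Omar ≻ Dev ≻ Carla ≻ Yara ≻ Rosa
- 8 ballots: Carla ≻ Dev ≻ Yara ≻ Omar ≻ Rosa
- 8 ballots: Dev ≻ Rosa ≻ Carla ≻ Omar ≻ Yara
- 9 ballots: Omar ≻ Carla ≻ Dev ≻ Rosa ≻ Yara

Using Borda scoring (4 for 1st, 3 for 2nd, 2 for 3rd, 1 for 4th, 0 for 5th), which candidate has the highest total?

Carla: 7×1 + 5×2 + 8×4 + 8×2 + 9×3 = 92
Omar: 7×0 + 5×4 + 8×1 + 8×1 + 9×4 = 72
Dev: 7×3 + 5×3 + 8×3 + 8×4 + 9×2 = 110
Rosa: 7×4 + 5×0 + 8×0 + 8×3 + 9×1 = 61
Yara: 7×2 + 5×1 + 8×2 + 8×0 + 9×0 = 35

Dev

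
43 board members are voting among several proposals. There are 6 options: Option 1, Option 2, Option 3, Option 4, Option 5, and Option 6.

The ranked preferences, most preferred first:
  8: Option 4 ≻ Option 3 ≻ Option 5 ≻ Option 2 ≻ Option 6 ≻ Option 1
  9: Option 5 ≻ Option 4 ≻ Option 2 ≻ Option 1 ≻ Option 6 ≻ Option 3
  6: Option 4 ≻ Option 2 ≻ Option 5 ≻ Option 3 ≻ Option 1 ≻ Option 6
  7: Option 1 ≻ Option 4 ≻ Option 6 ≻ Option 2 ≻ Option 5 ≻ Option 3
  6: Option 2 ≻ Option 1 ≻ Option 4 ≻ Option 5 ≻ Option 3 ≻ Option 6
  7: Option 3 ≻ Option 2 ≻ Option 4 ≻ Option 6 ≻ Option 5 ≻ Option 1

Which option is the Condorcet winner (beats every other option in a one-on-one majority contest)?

Option 4 vs Option 1: 30–13
Option 4 vs Option 2: 30–13
Option 4 vs Option 3: 36–7
Option 4 vs Option 5: 34–9
Option 4 vs Option 6: 43–0
Option 4 beats every other option.

Option 4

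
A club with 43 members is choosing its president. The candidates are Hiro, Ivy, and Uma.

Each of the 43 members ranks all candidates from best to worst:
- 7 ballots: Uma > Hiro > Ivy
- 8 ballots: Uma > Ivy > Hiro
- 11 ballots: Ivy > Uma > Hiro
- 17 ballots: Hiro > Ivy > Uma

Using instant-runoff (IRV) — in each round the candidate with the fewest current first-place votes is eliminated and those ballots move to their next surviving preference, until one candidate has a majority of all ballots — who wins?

Uma

Round 1: Hiro 17, Ivy 11, Uma 15. Ivy eliminated.
Round 2: Hiro 17, Uma 26. Uma has a majority (≥22).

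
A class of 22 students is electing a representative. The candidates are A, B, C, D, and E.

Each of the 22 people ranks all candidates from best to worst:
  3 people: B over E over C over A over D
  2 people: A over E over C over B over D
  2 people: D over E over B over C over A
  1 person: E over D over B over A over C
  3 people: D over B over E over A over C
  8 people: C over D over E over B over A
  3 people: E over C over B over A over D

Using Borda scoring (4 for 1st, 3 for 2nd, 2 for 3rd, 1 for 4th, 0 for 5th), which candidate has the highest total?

A: 3×1 + 2×4 + 2×0 + 1×1 + 3×1 + 8×0 + 3×1 = 18
B: 3×4 + 2×1 + 2×2 + 1×2 + 3×3 + 8×1 + 3×2 = 43
C: 3×2 + 2×2 + 2×1 + 1×0 + 3×0 + 8×4 + 3×3 = 53
D: 3×0 + 2×0 + 2×4 + 1×3 + 3×4 + 8×3 + 3×0 = 47
E: 3×3 + 2×3 + 2×3 + 1×4 + 3×2 + 8×2 + 3×4 = 59

E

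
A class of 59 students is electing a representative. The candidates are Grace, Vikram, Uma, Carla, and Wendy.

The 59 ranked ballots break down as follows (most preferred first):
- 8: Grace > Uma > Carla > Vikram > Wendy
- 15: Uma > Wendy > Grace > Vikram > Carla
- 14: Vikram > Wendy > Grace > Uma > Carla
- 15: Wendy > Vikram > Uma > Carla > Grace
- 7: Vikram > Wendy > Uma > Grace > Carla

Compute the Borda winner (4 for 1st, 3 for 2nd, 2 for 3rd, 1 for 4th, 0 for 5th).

Grace: 8×4 + 15×2 + 14×2 + 15×0 + 7×1 = 97
Vikram: 8×1 + 15×1 + 14×4 + 15×3 + 7×4 = 152
Uma: 8×3 + 15×4 + 14×1 + 15×2 + 7×2 = 142
Carla: 8×2 + 15×0 + 14×0 + 15×1 + 7×0 = 31
Wendy: 8×0 + 15×3 + 14×3 + 15×4 + 7×3 = 168

Wendy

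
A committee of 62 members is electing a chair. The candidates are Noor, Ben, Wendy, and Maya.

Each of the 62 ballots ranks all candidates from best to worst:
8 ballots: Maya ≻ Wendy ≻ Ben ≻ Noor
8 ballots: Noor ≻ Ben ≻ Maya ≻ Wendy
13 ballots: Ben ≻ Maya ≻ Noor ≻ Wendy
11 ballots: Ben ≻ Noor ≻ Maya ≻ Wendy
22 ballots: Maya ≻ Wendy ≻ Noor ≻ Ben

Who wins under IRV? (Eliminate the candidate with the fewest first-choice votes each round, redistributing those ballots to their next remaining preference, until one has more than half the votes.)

Ben

Round 1: Noor 8, Ben 24, Wendy 0, Maya 30. Wendy eliminated.
Round 2: Noor 8, Ben 24, Maya 30. Noor eliminated.
Round 3: Ben 32, Maya 30. Ben has a majority (≥32).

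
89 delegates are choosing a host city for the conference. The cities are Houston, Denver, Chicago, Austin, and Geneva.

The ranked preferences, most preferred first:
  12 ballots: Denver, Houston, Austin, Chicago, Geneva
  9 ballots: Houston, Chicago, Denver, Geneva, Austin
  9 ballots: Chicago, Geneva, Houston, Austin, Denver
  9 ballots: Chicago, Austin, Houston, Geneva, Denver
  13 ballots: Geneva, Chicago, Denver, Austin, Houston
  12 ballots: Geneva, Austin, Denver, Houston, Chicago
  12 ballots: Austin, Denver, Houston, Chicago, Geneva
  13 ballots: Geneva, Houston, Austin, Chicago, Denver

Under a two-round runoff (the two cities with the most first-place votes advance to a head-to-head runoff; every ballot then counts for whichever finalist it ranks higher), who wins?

Chicago

Round 1 first-place votes: Houston 9, Denver 12, Chicago 18, Austin 12, Geneva 38. Geneva and Chicago advance.
Runoff: Geneva is ranked above Chicago on 38 ballots, Chicago above Geneva on 51.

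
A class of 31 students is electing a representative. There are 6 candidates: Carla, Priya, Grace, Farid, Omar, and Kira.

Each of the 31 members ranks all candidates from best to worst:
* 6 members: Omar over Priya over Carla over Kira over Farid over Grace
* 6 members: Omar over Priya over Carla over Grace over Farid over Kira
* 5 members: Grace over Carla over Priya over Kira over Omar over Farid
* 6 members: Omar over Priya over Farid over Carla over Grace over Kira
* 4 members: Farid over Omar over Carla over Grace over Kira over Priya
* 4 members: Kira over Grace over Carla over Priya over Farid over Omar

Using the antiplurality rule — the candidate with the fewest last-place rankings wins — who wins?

Last-place votes: Carla 0, Priya 4, Grace 6, Farid 5, Omar 4, Kira 12.

Carla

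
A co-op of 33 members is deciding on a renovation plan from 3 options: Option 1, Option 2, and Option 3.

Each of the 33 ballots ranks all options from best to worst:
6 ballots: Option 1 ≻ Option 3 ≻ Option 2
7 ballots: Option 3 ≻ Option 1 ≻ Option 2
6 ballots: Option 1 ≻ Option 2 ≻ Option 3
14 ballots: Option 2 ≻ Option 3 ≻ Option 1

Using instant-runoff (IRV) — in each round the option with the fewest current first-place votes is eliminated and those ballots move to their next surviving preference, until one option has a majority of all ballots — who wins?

Option 1

Round 1: Option 1 12, Option 2 14, Option 3 7. Option 3 eliminated.
Round 2: Option 1 19, Option 2 14. Option 1 has a majority (≥17).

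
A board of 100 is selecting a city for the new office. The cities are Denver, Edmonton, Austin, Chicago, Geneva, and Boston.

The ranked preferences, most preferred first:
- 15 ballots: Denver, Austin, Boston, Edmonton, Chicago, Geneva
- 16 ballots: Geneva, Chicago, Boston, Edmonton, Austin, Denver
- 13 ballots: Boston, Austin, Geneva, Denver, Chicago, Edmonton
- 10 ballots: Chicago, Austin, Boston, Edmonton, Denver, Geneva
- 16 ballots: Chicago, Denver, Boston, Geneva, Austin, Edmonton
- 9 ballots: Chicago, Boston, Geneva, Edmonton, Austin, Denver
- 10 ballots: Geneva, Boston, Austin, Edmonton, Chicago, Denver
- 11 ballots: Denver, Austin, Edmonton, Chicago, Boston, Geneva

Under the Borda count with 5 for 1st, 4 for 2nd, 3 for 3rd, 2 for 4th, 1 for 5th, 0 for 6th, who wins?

Denver: 15×5 + 16×0 + 13×2 + 10×1 + 16×4 + 9×0 + 10×0 + 11×5 = 230
Edmonton: 15×2 + 16×2 + 13×0 + 10×2 + 16×0 + 9×2 + 10×2 + 11×3 = 153
Austin: 15×4 + 16×1 + 13×4 + 10×4 + 16×1 + 9×1 + 10×3 + 11×4 = 267
Chicago: 15×1 + 16×4 + 13×1 + 10×5 + 16×5 + 9×5 + 10×1 + 11×2 = 299
Geneva: 15×0 + 16×5 + 13×3 + 10×0 + 16×2 + 9×3 + 10×5 + 11×0 = 228
Boston: 15×3 + 16×3 + 13×5 + 10×3 + 16×3 + 9×4 + 10×4 + 11×1 = 323

Boston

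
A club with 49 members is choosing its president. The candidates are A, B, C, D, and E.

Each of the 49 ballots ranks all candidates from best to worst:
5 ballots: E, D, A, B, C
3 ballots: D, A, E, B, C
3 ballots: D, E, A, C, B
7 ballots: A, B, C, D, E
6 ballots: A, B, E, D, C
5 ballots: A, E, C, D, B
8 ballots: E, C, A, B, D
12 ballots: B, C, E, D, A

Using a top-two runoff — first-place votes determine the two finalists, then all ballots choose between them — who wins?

Round 1 first-place votes: A 18, B 12, C 0, D 6, E 13. A and E advance.
Runoff: A is ranked above E on 21 ballots, E above A on 28.

E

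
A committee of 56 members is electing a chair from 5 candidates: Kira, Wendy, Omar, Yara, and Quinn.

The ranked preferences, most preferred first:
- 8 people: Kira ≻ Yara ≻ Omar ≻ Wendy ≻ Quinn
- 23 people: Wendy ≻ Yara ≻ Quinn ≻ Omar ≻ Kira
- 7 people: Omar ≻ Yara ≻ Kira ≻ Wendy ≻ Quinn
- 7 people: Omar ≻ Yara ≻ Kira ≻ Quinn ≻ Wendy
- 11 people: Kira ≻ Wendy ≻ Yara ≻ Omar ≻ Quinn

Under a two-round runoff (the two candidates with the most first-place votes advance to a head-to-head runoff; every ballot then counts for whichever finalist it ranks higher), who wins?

Round 1 first-place votes: Kira 19, Wendy 23, Omar 14, Yara 0, Quinn 0. Wendy and Kira advance.
Runoff: Wendy is ranked above Kira on 23 ballots, Kira above Wendy on 33.

Kira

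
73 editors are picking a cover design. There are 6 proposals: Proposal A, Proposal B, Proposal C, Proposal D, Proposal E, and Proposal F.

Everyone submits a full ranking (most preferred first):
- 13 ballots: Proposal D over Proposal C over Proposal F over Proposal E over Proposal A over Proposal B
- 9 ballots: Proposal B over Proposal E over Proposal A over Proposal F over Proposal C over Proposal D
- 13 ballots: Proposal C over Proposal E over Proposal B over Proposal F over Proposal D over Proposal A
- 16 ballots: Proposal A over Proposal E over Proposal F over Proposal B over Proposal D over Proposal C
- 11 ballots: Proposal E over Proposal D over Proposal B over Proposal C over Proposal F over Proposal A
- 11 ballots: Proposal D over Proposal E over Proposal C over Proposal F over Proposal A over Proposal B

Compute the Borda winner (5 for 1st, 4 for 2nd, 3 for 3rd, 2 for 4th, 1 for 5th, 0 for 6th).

Proposal A: 13×1 + 9×3 + 13×0 + 16×5 + 11×0 + 11×1 = 131
Proposal B: 13×0 + 9×5 + 13×3 + 16×2 + 11×3 + 11×0 = 149
Proposal C: 13×4 + 9×1 + 13×5 + 16×0 + 11×2 + 11×3 = 181
Proposal D: 13×5 + 9×0 + 13×1 + 16×1 + 11×4 + 11×5 = 193
Proposal E: 13×2 + 9×4 + 13×4 + 16×4 + 11×5 + 11×4 = 277
Proposal F: 13×3 + 9×2 + 13×2 + 16×3 + 11×1 + 11×2 = 164

Proposal E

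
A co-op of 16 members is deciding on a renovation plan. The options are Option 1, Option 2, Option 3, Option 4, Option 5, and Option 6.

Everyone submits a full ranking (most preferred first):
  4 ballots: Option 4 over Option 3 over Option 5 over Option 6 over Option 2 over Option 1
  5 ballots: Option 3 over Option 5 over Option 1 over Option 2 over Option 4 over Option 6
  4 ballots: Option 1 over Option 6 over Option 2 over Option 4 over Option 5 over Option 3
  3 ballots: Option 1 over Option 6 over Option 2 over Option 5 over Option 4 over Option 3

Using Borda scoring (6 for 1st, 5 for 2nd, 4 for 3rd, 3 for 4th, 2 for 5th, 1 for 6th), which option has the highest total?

Option 1

Option 1: 4×1 + 5×4 + 4×6 + 3×6 = 66
Option 2: 4×2 + 5×3 + 4×4 + 3×4 = 51
Option 3: 4×5 + 5×6 + 4×1 + 3×1 = 57
Option 4: 4×6 + 5×2 + 4×3 + 3×2 = 52
Option 5: 4×4 + 5×5 + 4×2 + 3×3 = 58
Option 6: 4×3 + 5×1 + 4×5 + 3×5 = 52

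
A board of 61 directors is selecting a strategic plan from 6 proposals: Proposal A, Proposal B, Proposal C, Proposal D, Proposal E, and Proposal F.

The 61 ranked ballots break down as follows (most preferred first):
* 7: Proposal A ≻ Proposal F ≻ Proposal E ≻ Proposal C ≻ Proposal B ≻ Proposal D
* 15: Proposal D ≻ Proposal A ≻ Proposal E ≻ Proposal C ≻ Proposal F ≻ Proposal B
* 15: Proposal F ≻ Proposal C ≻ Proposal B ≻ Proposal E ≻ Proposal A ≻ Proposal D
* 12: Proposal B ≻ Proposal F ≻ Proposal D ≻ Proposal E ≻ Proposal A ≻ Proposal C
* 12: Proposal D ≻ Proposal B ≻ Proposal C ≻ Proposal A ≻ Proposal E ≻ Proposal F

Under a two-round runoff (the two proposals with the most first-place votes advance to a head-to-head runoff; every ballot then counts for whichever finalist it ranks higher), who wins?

Proposal F

Round 1 first-place votes: Proposal A 7, Proposal B 12, Proposal C 0, Proposal D 27, Proposal E 0, Proposal F 15. Proposal D and Proposal F advance.
Runoff: Proposal D is ranked above Proposal F on 27 ballots, Proposal F above Proposal D on 34.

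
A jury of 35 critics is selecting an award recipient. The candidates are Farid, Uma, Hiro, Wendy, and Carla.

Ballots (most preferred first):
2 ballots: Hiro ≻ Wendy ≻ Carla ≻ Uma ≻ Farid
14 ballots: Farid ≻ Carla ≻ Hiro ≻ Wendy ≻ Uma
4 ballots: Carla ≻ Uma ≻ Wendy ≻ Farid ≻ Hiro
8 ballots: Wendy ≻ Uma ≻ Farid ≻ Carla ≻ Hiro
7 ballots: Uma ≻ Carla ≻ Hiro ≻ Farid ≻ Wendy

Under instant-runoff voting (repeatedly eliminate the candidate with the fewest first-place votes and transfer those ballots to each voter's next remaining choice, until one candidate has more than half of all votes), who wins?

Round 1: Farid 14, Uma 7, Hiro 2, Wendy 8, Carla 4. Hiro eliminated.
Round 2: Farid 14, Uma 7, Wendy 10, Carla 4. Carla eliminated.
Round 3: Farid 14, Uma 11, Wendy 10. Wendy eliminated.
Round 4: Farid 14, Uma 21. Uma has a majority (≥18).

Uma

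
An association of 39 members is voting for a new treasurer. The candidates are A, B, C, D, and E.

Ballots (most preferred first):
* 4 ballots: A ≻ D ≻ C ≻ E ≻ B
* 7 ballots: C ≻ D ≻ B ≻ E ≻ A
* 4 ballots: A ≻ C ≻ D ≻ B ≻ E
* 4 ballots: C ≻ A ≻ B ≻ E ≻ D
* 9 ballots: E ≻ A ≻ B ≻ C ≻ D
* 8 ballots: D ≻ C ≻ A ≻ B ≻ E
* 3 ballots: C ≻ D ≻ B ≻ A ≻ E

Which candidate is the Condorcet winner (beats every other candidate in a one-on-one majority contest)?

C vs A: 22–17
C vs B: 30–9
C vs D: 27–12
C vs E: 30–9
C beats every other candidate.

C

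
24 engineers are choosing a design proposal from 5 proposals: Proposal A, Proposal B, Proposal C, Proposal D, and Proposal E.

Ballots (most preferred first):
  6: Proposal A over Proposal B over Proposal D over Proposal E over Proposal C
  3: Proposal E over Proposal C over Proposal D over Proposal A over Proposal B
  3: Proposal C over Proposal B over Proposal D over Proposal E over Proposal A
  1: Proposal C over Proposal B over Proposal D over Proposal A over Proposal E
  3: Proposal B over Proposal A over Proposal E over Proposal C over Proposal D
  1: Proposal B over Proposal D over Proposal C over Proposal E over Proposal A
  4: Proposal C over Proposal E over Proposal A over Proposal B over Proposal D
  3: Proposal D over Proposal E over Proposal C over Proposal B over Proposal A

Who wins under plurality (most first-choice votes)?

First-place votes: Proposal A 6, Proposal B 4, Proposal C 8, Proposal D 3, Proposal E 3.

Proposal C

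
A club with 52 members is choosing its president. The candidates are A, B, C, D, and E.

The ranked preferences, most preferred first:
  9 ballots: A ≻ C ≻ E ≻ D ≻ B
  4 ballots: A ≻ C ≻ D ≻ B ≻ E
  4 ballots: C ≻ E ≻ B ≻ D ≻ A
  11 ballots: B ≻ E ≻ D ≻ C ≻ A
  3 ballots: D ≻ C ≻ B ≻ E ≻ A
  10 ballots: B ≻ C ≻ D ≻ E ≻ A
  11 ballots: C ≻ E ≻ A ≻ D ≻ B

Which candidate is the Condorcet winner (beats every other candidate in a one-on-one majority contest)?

C

C vs A: 39–13
C vs B: 31–21
C vs D: 38–14
C vs E: 41–11
C beats every other candidate.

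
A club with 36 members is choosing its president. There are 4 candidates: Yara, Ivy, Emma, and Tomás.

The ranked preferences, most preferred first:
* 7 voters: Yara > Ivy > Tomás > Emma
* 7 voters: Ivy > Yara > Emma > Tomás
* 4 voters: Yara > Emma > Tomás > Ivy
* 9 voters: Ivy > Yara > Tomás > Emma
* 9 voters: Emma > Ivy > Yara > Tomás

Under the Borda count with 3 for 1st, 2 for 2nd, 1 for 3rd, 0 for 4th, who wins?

Yara: 7×3 + 7×2 + 4×3 + 9×2 + 9×1 = 74
Ivy: 7×2 + 7×3 + 4×0 + 9×3 + 9×2 = 80
Emma: 7×0 + 7×1 + 4×2 + 9×0 + 9×3 = 42
Tomás: 7×1 + 7×0 + 4×1 + 9×1 + 9×0 = 20

Ivy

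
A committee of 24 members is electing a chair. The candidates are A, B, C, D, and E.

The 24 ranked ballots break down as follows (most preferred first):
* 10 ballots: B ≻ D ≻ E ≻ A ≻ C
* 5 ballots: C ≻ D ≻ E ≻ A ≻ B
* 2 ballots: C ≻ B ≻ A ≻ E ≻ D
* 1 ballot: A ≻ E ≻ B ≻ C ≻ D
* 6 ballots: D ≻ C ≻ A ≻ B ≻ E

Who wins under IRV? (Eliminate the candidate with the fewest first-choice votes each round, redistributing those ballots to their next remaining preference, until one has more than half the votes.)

C

Round 1: A 1, B 10, C 7, D 6, E 0. E eliminated.
Round 2: A 1, B 10, C 7, D 6. A eliminated.
Round 3: B 11, C 7, D 6. D eliminated.
Round 4: B 11, C 13. C has a majority (≥13).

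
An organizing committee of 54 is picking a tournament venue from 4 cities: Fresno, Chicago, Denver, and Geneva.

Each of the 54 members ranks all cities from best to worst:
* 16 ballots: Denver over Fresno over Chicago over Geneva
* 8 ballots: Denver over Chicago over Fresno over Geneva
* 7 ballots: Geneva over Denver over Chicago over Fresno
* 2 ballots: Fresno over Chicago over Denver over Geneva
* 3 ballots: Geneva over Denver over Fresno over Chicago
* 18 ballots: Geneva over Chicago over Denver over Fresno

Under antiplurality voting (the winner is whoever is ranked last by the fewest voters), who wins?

Denver

Last-place votes: Fresno 25, Chicago 3, Denver 0, Geneva 26.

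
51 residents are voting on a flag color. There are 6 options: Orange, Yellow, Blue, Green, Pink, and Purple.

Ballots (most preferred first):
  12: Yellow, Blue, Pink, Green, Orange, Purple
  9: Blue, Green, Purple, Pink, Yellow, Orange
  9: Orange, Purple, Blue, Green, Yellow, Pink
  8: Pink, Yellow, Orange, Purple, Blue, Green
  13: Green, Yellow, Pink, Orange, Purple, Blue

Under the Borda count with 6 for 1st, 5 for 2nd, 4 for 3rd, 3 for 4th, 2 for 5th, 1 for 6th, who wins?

Orange: 12×2 + 9×1 + 9×6 + 8×4 + 13×3 = 158
Yellow: 12×6 + 9×2 + 9×2 + 8×5 + 13×5 = 213
Blue: 12×5 + 9×6 + 9×4 + 8×2 + 13×1 = 179
Green: 12×3 + 9×5 + 9×3 + 8×1 + 13×6 = 194
Pink: 12×4 + 9×3 + 9×1 + 8×6 + 13×4 = 184
Purple: 12×1 + 9×4 + 9×5 + 8×3 + 13×2 = 143

Yellow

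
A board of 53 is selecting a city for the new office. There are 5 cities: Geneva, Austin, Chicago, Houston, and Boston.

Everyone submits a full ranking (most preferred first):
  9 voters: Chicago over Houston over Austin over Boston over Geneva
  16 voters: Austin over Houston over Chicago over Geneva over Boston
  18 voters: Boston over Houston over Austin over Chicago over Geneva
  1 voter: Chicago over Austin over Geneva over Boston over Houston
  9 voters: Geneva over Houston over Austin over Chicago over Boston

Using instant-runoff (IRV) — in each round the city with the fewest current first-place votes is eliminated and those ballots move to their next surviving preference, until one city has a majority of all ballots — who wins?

Round 1: Geneva 9, Austin 16, Chicago 10, Houston 0, Boston 18. Houston eliminated.
Round 2: Geneva 9, Austin 16, Chicago 10, Boston 18. Geneva eliminated.
Round 3: Austin 25, Chicago 10, Boston 18. Chicago eliminated.
Round 4: Austin 35, Boston 18. Austin has a majority (≥27).

Austin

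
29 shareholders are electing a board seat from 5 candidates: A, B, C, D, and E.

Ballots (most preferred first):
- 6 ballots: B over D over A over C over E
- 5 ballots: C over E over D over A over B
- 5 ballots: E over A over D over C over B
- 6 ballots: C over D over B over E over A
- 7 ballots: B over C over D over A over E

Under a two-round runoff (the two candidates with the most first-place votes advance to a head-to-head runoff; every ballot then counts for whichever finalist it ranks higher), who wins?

Round 1 first-place votes: A 0, B 13, C 11, D 0, E 5. B and C advance.
Runoff: B is ranked above C on 13 ballots, C above B on 16.

C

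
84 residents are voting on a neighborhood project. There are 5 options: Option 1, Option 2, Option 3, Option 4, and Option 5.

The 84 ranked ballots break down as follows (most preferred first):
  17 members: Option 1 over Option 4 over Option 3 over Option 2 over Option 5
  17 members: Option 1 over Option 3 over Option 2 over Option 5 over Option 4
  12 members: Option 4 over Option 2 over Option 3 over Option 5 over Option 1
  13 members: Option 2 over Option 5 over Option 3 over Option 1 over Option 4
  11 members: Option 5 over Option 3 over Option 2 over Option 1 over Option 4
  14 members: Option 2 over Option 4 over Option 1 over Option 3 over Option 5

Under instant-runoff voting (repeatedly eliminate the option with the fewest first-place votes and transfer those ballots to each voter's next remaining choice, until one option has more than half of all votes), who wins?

Round 1: Option 1 34, Option 2 27, Option 3 0, Option 4 12, Option 5 11. Option 3 eliminated.
Round 2: Option 1 34, Option 2 27, Option 4 12, Option 5 11. Option 5 eliminated.
Round 3: Option 1 34, Option 2 38, Option 4 12. Option 4 eliminated.
Round 4: Option 1 34, Option 2 50. Option 2 has a majority (≥43).

Option 2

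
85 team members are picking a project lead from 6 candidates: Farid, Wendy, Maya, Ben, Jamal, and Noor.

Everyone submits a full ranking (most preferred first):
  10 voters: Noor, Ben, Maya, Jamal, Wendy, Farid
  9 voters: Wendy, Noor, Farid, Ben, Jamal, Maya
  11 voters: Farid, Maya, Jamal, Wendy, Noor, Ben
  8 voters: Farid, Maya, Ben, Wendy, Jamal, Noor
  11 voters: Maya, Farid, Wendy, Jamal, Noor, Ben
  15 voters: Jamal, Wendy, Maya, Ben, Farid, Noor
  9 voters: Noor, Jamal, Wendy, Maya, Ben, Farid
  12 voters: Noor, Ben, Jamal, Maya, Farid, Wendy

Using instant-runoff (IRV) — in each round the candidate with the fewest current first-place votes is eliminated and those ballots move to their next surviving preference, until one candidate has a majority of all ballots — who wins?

Farid

Round 1: Farid 19, Wendy 9, Maya 11, Ben 0, Jamal 15, Noor 31. Ben eliminated.
Round 2: Farid 19, Wendy 9, Maya 11, Jamal 15, Noor 31. Wendy eliminated.
Round 3: Farid 19, Maya 11, Jamal 15, Noor 40. Maya eliminated.
Round 4: Farid 30, Jamal 15, Noor 40. Jamal eliminated.
Round 5: Farid 45, Noor 40. Farid has a majority (≥43).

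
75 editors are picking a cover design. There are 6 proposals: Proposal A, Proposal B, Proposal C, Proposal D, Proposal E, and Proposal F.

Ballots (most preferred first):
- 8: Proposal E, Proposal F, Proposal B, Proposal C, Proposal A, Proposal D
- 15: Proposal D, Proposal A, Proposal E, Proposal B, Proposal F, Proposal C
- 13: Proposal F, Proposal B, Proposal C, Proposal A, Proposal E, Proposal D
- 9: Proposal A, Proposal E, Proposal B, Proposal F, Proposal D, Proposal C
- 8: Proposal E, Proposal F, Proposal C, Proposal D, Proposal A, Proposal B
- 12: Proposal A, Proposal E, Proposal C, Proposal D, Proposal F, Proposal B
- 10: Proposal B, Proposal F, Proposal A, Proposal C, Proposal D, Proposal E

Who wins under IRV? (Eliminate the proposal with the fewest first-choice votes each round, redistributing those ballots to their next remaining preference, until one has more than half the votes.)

Proposal F

Round 1: Proposal A 21, Proposal B 10, Proposal C 0, Proposal D 15, Proposal E 16, Proposal F 13. Proposal C eliminated.
Round 2: Proposal A 21, Proposal B 10, Proposal D 15, Proposal E 16, Proposal F 13. Proposal B eliminated.
Round 3: Proposal A 21, Proposal D 15, Proposal E 16, Proposal F 23. Proposal D eliminated.
Round 4: Proposal A 36, Proposal E 16, Proposal F 23. Proposal E eliminated.
Round 5: Proposal A 36, Proposal F 39. Proposal F has a majority (≥38).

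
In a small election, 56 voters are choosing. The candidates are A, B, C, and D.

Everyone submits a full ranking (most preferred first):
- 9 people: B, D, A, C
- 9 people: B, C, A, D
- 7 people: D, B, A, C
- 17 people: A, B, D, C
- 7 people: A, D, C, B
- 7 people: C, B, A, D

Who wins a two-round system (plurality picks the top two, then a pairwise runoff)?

Round 1 first-place votes: A 24, B 18, C 7, D 7. A and B advance.
Runoff: A is ranked above B on 24 ballots, B above A on 32.

B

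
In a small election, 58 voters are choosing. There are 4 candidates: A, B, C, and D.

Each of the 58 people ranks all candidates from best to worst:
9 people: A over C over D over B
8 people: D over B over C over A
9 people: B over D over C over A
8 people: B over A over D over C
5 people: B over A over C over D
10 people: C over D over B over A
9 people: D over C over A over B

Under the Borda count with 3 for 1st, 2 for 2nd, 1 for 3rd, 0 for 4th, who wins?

D

A: 9×3 + 8×0 + 9×0 + 8×2 + 5×2 + 10×0 + 9×1 = 62
B: 9×0 + 8×2 + 9×3 + 8×3 + 5×3 + 10×1 + 9×0 = 92
C: 9×2 + 8×1 + 9×1 + 8×0 + 5×1 + 10×3 + 9×2 = 88
D: 9×1 + 8×3 + 9×2 + 8×1 + 5×0 + 10×2 + 9×3 = 106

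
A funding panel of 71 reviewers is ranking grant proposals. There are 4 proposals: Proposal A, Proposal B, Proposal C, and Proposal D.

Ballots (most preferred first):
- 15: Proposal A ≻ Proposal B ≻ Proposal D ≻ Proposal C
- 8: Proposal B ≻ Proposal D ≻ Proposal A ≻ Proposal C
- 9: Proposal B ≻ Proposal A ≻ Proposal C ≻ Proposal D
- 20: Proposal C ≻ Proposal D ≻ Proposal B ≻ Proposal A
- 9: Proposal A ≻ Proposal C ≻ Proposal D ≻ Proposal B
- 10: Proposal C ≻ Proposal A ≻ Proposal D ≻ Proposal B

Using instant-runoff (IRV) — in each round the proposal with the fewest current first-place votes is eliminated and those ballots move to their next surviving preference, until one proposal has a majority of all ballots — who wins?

Round 1: Proposal A 24, Proposal B 17, Proposal C 30, Proposal D 0. Proposal D eliminated.
Round 2: Proposal A 24, Proposal B 17, Proposal C 30. Proposal B eliminated.
Round 3: Proposal A 41, Proposal C 30. Proposal A has a majority (≥36).

Proposal A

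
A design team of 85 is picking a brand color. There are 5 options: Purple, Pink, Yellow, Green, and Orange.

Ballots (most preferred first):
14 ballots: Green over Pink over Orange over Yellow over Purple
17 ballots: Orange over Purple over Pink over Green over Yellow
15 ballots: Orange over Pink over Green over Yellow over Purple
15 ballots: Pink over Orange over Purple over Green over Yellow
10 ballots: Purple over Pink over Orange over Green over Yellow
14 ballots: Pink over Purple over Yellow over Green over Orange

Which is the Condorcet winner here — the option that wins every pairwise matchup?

Pink vs Purple: 58–27
Pink vs Yellow: 85–0
Pink vs Green: 71–14
Pink vs Orange: 53–32
Pink beats every other option.

Pink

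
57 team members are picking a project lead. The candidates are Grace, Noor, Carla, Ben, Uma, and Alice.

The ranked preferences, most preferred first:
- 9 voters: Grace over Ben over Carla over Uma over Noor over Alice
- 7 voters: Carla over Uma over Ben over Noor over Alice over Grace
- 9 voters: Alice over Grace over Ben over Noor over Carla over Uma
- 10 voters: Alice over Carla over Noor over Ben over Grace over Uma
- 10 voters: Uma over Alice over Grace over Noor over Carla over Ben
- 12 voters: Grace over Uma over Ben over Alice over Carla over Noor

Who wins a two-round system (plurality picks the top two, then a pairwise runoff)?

Round 1 first-place votes: Grace 21, Noor 0, Carla 7, Ben 0, Uma 10, Alice 19. Grace and Alice advance.
Runoff: Grace is ranked above Alice on 21 ballots, Alice above Grace on 36.

Alice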